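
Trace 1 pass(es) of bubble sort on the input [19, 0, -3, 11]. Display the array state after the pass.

After pass 1: [0, -3, 11, 19] (3 swaps)
Total swaps: 3


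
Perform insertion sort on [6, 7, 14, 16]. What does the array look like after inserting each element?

First element 6 is already 'sorted'
Insert 7: shifted 0 elements -> [6, 7, 14, 16]
Insert 14: shifted 0 elements -> [6, 7, 14, 16]
Insert 16: shifted 0 elements -> [6, 7, 14, 16]


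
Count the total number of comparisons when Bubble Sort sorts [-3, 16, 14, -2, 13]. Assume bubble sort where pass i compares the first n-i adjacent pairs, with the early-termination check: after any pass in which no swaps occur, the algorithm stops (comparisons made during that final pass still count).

Pass 1: compare adjacent pairs (0,1)..(3,4) = 4 comparison(s), 3 swap(s) -> [-3, 14, -2, 13, 16]
Pass 2: compare adjacent pairs (0,1)..(2,3) = 3 comparison(s), 2 swap(s) -> [-3, -2, 13, 14, 16]
Pass 3: compare adjacent pairs (0,1)..(1,2) = 2 comparison(s), 0 swap(s) -> [-3, -2, 13, 14, 16]
No swaps in this pass, so bubble sort stops here.
Total comparisons: 4 + 3 + 2 = 9


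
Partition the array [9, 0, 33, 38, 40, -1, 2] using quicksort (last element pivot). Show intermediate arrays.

Partition 1: pivot=2 at index 2 -> [0, -1, 2, 38, 40, 9, 33]
Partition 2: pivot=-1 at index 0 -> [-1, 0, 2, 38, 40, 9, 33]
Partition 3: pivot=33 at index 4 -> [-1, 0, 2, 9, 33, 38, 40]
Partition 4: pivot=40 at index 6 -> [-1, 0, 2, 9, 33, 38, 40]


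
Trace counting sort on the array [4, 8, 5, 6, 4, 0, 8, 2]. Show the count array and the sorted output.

Count array: [1, 0, 1, 0, 2, 1, 1, 0, 2]
(count[i] = number of elements equal to i)
Cumulative count: [1, 1, 2, 2, 4, 5, 6, 6, 8]
Sorted: [0, 2, 4, 4, 5, 6, 8, 8]


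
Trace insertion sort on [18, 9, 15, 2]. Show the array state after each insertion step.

First element 18 is already 'sorted'
Insert 9: shifted 1 elements -> [9, 18, 15, 2]
Insert 15: shifted 1 elements -> [9, 15, 18, 2]
Insert 2: shifted 3 elements -> [2, 9, 15, 18]


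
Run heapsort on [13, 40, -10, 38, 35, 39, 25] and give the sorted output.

Build heap: [40, 38, 39, 13, 35, -10, 25]
Extract 40: [39, 38, 25, 13, 35, -10, 40]
Extract 39: [38, 35, 25, 13, -10, 39, 40]
Extract 38: [35, 13, 25, -10, 38, 39, 40]
Extract 35: [25, 13, -10, 35, 38, 39, 40]
Extract 25: [13, -10, 25, 35, 38, 39, 40]
Extract 13: [-10, 13, 25, 35, 38, 39, 40]


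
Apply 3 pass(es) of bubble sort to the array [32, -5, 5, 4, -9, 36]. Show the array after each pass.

After pass 1: [-5, 5, 4, -9, 32, 36] (4 swaps)
After pass 2: [-5, 4, -9, 5, 32, 36] (2 swaps)
After pass 3: [-5, -9, 4, 5, 32, 36] (1 swaps)
Total swaps: 7


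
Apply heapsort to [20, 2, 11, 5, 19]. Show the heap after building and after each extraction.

Build heap: [20, 19, 11, 5, 2]
Extract 20: [19, 5, 11, 2, 20]
Extract 19: [11, 5, 2, 19, 20]
Extract 11: [5, 2, 11, 19, 20]
Extract 5: [2, 5, 11, 19, 20]


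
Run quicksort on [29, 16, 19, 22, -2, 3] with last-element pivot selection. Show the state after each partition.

Partition 1: pivot=3 at index 1 -> [-2, 3, 19, 22, 29, 16]
Partition 2: pivot=16 at index 2 -> [-2, 3, 16, 22, 29, 19]
Partition 3: pivot=19 at index 3 -> [-2, 3, 16, 19, 29, 22]
Partition 4: pivot=22 at index 4 -> [-2, 3, 16, 19, 22, 29]


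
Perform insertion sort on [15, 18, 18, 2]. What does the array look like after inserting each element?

First element 15 is already 'sorted'
Insert 18: shifted 0 elements -> [15, 18, 18, 2]
Insert 18: shifted 0 elements -> [15, 18, 18, 2]
Insert 2: shifted 3 elements -> [2, 15, 18, 18]


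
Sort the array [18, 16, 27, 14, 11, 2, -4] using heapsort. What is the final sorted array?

Build heap: [27, 16, 18, 14, 11, 2, -4]
Extract 27: [18, 16, 2, 14, 11, -4, 27]
Extract 18: [16, 14, 2, -4, 11, 18, 27]
Extract 16: [14, 11, 2, -4, 16, 18, 27]
Extract 14: [11, -4, 2, 14, 16, 18, 27]
Extract 11: [2, -4, 11, 14, 16, 18, 27]
Extract 2: [-4, 2, 11, 14, 16, 18, 27]


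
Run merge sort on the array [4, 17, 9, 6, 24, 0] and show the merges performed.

Divide and conquer:
  Merge [17] + [9] -> [9, 17]
  Merge [4] + [9, 17] -> [4, 9, 17]
  Merge [24] + [0] -> [0, 24]
  Merge [6] + [0, 24] -> [0, 6, 24]
  Merge [4, 9, 17] + [0, 6, 24] -> [0, 4, 6, 9, 17, 24]


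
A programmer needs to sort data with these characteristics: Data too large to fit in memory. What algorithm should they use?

Best choice: External merge sort
Reason: Minimizes disk I/O by sequential reads/writes


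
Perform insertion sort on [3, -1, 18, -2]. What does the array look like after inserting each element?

First element 3 is already 'sorted'
Insert -1: shifted 1 elements -> [-1, 3, 18, -2]
Insert 18: shifted 0 elements -> [-1, 3, 18, -2]
Insert -2: shifted 3 elements -> [-2, -1, 3, 18]


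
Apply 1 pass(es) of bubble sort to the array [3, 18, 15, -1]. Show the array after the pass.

After pass 1: [3, 15, -1, 18] (2 swaps)
Total swaps: 2


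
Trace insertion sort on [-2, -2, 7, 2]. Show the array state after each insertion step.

First element -2 is already 'sorted'
Insert -2: shifted 0 elements -> [-2, -2, 7, 2]
Insert 7: shifted 0 elements -> [-2, -2, 7, 2]
Insert 2: shifted 1 elements -> [-2, -2, 2, 7]


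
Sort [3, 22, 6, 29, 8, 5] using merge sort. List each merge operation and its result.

Divide and conquer:
  Merge [22] + [6] -> [6, 22]
  Merge [3] + [6, 22] -> [3, 6, 22]
  Merge [8] + [5] -> [5, 8]
  Merge [29] + [5, 8] -> [5, 8, 29]
  Merge [3, 6, 22] + [5, 8, 29] -> [3, 5, 6, 8, 22, 29]


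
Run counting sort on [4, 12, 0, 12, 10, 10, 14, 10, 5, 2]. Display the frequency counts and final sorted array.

Count array: [1, 0, 1, 0, 1, 1, 0, 0, 0, 0, 3, 0, 2, 0, 1]
(count[i] = number of elements equal to i)
Cumulative count: [1, 1, 2, 2, 3, 4, 4, 4, 4, 4, 7, 7, 9, 9, 10]
Sorted: [0, 2, 4, 5, 10, 10, 10, 12, 12, 14]


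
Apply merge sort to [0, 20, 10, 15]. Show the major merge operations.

Divide and conquer:
  Merge [0] + [20] -> [0, 20]
  Merge [10] + [15] -> [10, 15]
  Merge [0, 20] + [10, 15] -> [0, 10, 15, 20]


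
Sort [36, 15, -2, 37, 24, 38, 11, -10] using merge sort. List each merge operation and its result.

Divide and conquer:
  Merge [36] + [15] -> [15, 36]
  Merge [-2] + [37] -> [-2, 37]
  Merge [15, 36] + [-2, 37] -> [-2, 15, 36, 37]
  Merge [24] + [38] -> [24, 38]
  Merge [11] + [-10] -> [-10, 11]
  Merge [24, 38] + [-10, 11] -> [-10, 11, 24, 38]
  Merge [-2, 15, 36, 37] + [-10, 11, 24, 38] -> [-10, -2, 11, 15, 24, 36, 37, 38]


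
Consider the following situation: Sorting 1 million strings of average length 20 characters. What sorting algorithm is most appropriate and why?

Best choice: MSD radix sort or Mergesort
Reason: MSD radix sort is a non-comparison sort that buckets the strings by successive character positions, running in time proportional to the total number of characters examined rather than O(n log n) string comparisons; mergesort is a stable O(n log n)-comparison alternative that works for arbitrary variable-length keys


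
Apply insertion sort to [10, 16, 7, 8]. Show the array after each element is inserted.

First element 10 is already 'sorted'
Insert 16: shifted 0 elements -> [10, 16, 7, 8]
Insert 7: shifted 2 elements -> [7, 10, 16, 8]
Insert 8: shifted 2 elements -> [7, 8, 10, 16]


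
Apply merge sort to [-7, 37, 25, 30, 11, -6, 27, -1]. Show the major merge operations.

Divide and conquer:
  Merge [-7] + [37] -> [-7, 37]
  Merge [25] + [30] -> [25, 30]
  Merge [-7, 37] + [25, 30] -> [-7, 25, 30, 37]
  Merge [11] + [-6] -> [-6, 11]
  Merge [27] + [-1] -> [-1, 27]
  Merge [-6, 11] + [-1, 27] -> [-6, -1, 11, 27]
  Merge [-7, 25, 30, 37] + [-6, -1, 11, 27] -> [-7, -6, -1, 11, 25, 27, 30, 37]


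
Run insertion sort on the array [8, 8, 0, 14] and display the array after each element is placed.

First element 8 is already 'sorted'
Insert 8: shifted 0 elements -> [8, 8, 0, 14]
Insert 0: shifted 2 elements -> [0, 8, 8, 14]
Insert 14: shifted 0 elements -> [0, 8, 8, 14]


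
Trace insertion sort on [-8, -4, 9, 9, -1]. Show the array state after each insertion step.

First element -8 is already 'sorted'
Insert -4: shifted 0 elements -> [-8, -4, 9, 9, -1]
Insert 9: shifted 0 elements -> [-8, -4, 9, 9, -1]
Insert 9: shifted 0 elements -> [-8, -4, 9, 9, -1]
Insert -1: shifted 2 elements -> [-8, -4, -1, 9, 9]


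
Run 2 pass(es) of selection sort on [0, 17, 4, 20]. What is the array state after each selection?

Pass 1: Select minimum 0 at index 0, swap -> [0, 17, 4, 20]
Pass 2: Select minimum 4 at index 2, swap -> [0, 4, 17, 20]


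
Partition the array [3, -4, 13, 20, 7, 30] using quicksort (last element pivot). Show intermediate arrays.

Partition 1: pivot=30 at index 5 -> [3, -4, 13, 20, 7, 30]
Partition 2: pivot=7 at index 2 -> [3, -4, 7, 20, 13, 30]
Partition 3: pivot=-4 at index 0 -> [-4, 3, 7, 20, 13, 30]
Partition 4: pivot=13 at index 3 -> [-4, 3, 7, 13, 20, 30]


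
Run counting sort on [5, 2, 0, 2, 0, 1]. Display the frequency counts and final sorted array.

Count array: [2, 1, 2, 0, 0, 1]
(count[i] = number of elements equal to i)
Cumulative count: [2, 3, 5, 5, 5, 6]
Sorted: [0, 0, 1, 2, 2, 5]


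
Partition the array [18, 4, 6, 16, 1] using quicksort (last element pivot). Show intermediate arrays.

Partition 1: pivot=1 at index 0 -> [1, 4, 6, 16, 18]
Partition 2: pivot=18 at index 4 -> [1, 4, 6, 16, 18]
Partition 3: pivot=16 at index 3 -> [1, 4, 6, 16, 18]
Partition 4: pivot=6 at index 2 -> [1, 4, 6, 16, 18]


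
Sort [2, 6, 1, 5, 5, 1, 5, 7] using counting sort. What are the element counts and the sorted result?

Count array: [0, 2, 1, 0, 0, 3, 1, 1]
(count[i] = number of elements equal to i)
Cumulative count: [0, 2, 3, 3, 3, 6, 7, 8]
Sorted: [1, 1, 2, 5, 5, 5, 6, 7]


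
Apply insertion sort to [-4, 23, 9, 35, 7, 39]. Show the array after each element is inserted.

First element -4 is already 'sorted'
Insert 23: shifted 0 elements -> [-4, 23, 9, 35, 7, 39]
Insert 9: shifted 1 elements -> [-4, 9, 23, 35, 7, 39]
Insert 35: shifted 0 elements -> [-4, 9, 23, 35, 7, 39]
Insert 7: shifted 3 elements -> [-4, 7, 9, 23, 35, 39]
Insert 39: shifted 0 elements -> [-4, 7, 9, 23, 35, 39]


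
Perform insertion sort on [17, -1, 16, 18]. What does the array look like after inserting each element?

First element 17 is already 'sorted'
Insert -1: shifted 1 elements -> [-1, 17, 16, 18]
Insert 16: shifted 1 elements -> [-1, 16, 17, 18]
Insert 18: shifted 0 elements -> [-1, 16, 17, 18]


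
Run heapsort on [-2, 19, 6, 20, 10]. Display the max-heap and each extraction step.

Build heap: [20, 19, 6, -2, 10]
Extract 20: [19, 10, 6, -2, 20]
Extract 19: [10, -2, 6, 19, 20]
Extract 10: [6, -2, 10, 19, 20]
Extract 6: [-2, 6, 10, 19, 20]


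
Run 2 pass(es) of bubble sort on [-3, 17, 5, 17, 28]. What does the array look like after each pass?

After pass 1: [-3, 5, 17, 17, 28] (1 swaps)
After pass 2: [-3, 5, 17, 17, 28] (0 swaps)
Total swaps: 1


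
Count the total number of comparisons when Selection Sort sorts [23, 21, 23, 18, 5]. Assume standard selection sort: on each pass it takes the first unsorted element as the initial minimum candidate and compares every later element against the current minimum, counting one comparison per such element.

Pass 1: scan indices 1..4 for the minimum = 4 comparison(s); min is 5, place at index 0 -> [5, 21, 23, 18, 23]
Pass 2: scan indices 2..4 for the minimum = 3 comparison(s); min is 18, place at index 1 -> [5, 18, 23, 21, 23]
Pass 3: scan indices 3..4 for the minimum = 2 comparison(s); min is 21, place at index 2 -> [5, 18, 21, 23, 23]
Pass 4: scan indices 4..4 for the minimum = 1 comparison(s); min is 23, place at index 3 -> [5, 18, 21, 23, 23]
Selection sort always scans the whole unsorted suffix, so the count is (n-1) + (n-2) + ... + 1 = n(n-1)/2 = 5*4/2 = 10 regardless of the input order.
Total comparisons: 4 + 3 + 2 + 1 = 10


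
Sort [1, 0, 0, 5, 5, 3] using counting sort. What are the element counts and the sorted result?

Count array: [2, 1, 0, 1, 0, 2]
(count[i] = number of elements equal to i)
Cumulative count: [2, 3, 3, 4, 4, 6]
Sorted: [0, 0, 1, 3, 5, 5]


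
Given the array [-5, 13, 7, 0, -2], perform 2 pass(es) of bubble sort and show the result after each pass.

After pass 1: [-5, 7, 0, -2, 13] (3 swaps)
After pass 2: [-5, 0, -2, 7, 13] (2 swaps)
Total swaps: 5


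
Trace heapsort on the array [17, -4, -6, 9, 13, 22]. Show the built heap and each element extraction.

Build heap: [22, 13, 17, 9, -4, -6]
Extract 22: [17, 13, -6, 9, -4, 22]
Extract 17: [13, 9, -6, -4, 17, 22]
Extract 13: [9, -4, -6, 13, 17, 22]
Extract 9: [-4, -6, 9, 13, 17, 22]
Extract -4: [-6, -4, 9, 13, 17, 22]


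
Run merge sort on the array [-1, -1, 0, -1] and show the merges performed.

Divide and conquer:
  Merge [-1] + [-1] -> [-1, -1]
  Merge [0] + [-1] -> [-1, 0]
  Merge [-1, -1] + [-1, 0] -> [-1, -1, -1, 0]


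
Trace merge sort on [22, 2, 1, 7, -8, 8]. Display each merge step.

Divide and conquer:
  Merge [2] + [1] -> [1, 2]
  Merge [22] + [1, 2] -> [1, 2, 22]
  Merge [-8] + [8] -> [-8, 8]
  Merge [7] + [-8, 8] -> [-8, 7, 8]
  Merge [1, 2, 22] + [-8, 7, 8] -> [-8, 1, 2, 7, 8, 22]


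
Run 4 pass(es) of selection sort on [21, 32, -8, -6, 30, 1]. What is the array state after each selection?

Pass 1: Select minimum -8 at index 2, swap -> [-8, 32, 21, -6, 30, 1]
Pass 2: Select minimum -6 at index 3, swap -> [-8, -6, 21, 32, 30, 1]
Pass 3: Select minimum 1 at index 5, swap -> [-8, -6, 1, 32, 30, 21]
Pass 4: Select minimum 21 at index 5, swap -> [-8, -6, 1, 21, 30, 32]


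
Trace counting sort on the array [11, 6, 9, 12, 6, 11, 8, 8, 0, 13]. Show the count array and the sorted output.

Count array: [1, 0, 0, 0, 0, 0, 2, 0, 2, 1, 0, 2, 1, 1]
(count[i] = number of elements equal to i)
Cumulative count: [1, 1, 1, 1, 1, 1, 3, 3, 5, 6, 6, 8, 9, 10]
Sorted: [0, 6, 6, 8, 8, 9, 11, 11, 12, 13]


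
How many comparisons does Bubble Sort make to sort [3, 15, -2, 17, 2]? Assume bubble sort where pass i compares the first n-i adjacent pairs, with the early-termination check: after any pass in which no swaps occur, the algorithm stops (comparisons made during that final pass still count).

Pass 1: compare adjacent pairs (0,1)..(3,4) = 4 comparison(s), 2 swap(s) -> [3, -2, 15, 2, 17]
Pass 2: compare adjacent pairs (0,1)..(2,3) = 3 comparison(s), 2 swap(s) -> [-2, 3, 2, 15, 17]
Pass 3: compare adjacent pairs (0,1)..(1,2) = 2 comparison(s), 1 swap(s) -> [-2, 2, 3, 15, 17]
Pass 4: compare adjacent pairs (0,1)..(0,1) = 1 comparison(s), 0 swap(s) -> [-2, 2, 3, 15, 17]
No swaps in this pass, so bubble sort stops here.
Total comparisons: 4 + 3 + 2 + 1 = 10


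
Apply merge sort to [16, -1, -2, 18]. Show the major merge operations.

Divide and conquer:
  Merge [16] + [-1] -> [-1, 16]
  Merge [-2] + [18] -> [-2, 18]
  Merge [-1, 16] + [-2, 18] -> [-2, -1, 16, 18]


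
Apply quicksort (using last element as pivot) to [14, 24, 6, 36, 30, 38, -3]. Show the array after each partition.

Partition 1: pivot=-3 at index 0 -> [-3, 24, 6, 36, 30, 38, 14]
Partition 2: pivot=14 at index 2 -> [-3, 6, 14, 36, 30, 38, 24]
Partition 3: pivot=24 at index 3 -> [-3, 6, 14, 24, 30, 38, 36]
Partition 4: pivot=36 at index 5 -> [-3, 6, 14, 24, 30, 36, 38]


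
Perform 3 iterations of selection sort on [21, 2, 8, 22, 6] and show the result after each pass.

Pass 1: Select minimum 2 at index 1, swap -> [2, 21, 8, 22, 6]
Pass 2: Select minimum 6 at index 4, swap -> [2, 6, 8, 22, 21]
Pass 3: Select minimum 8 at index 2, swap -> [2, 6, 8, 22, 21]


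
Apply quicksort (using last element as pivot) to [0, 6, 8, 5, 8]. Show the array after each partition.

Partition 1: pivot=8 at index 4 -> [0, 6, 8, 5, 8]
Partition 2: pivot=5 at index 1 -> [0, 5, 8, 6, 8]
Partition 3: pivot=6 at index 2 -> [0, 5, 6, 8, 8]


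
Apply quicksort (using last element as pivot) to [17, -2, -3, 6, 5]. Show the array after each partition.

Partition 1: pivot=5 at index 2 -> [-2, -3, 5, 6, 17]
Partition 2: pivot=-3 at index 0 -> [-3, -2, 5, 6, 17]
Partition 3: pivot=17 at index 4 -> [-3, -2, 5, 6, 17]


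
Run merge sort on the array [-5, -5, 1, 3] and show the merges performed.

Divide and conquer:
  Merge [-5] + [-5] -> [-5, -5]
  Merge [1] + [3] -> [1, 3]
  Merge [-5, -5] + [1, 3] -> [-5, -5, 1, 3]


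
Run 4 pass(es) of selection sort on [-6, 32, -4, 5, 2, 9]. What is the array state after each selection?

Pass 1: Select minimum -6 at index 0, swap -> [-6, 32, -4, 5, 2, 9]
Pass 2: Select minimum -4 at index 2, swap -> [-6, -4, 32, 5, 2, 9]
Pass 3: Select minimum 2 at index 4, swap -> [-6, -4, 2, 5, 32, 9]
Pass 4: Select minimum 5 at index 3, swap -> [-6, -4, 2, 5, 32, 9]


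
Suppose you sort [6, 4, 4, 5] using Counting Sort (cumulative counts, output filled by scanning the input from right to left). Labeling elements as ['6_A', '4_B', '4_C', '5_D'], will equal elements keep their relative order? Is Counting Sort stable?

Trace Counting Sort on the labeled array (the key is the number; the letter only tracks identity):
  Counts for values 0..6: [0, 0, 0, 0, 2, 1, 1]
  Cumulative counts: [0, 0, 0, 0, 2, 3, 4]
  Scan right to left: place 5_D at output index 2
  Scan right to left: place 4_C at output index 1
  Scan right to left: place 4_B at output index 0
  Scan right to left: place 6_A at output index 3
  Output: [4_B, 4_C, 5_D, 6_A]
Equal keys:
  value 4: originally 4_B, 4_C; after sorting 4_B, 4_C -> order preserved
All equal keys kept their original relative order. Counting Sort is stable: scanning the input right to left with decreasing cumulative counts places later duplicates at later output positions.
Answer: Stable


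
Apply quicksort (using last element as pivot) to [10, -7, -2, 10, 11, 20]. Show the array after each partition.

Partition 1: pivot=20 at index 5 -> [10, -7, -2, 10, 11, 20]
Partition 2: pivot=11 at index 4 -> [10, -7, -2, 10, 11, 20]
Partition 3: pivot=10 at index 3 -> [10, -7, -2, 10, 11, 20]
Partition 4: pivot=-2 at index 1 -> [-7, -2, 10, 10, 11, 20]


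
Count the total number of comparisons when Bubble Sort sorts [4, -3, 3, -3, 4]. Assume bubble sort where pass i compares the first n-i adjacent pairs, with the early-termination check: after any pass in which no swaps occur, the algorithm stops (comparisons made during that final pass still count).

Pass 1: compare adjacent pairs (0,1)..(3,4) = 4 comparison(s), 3 swap(s) -> [-3, 3, -3, 4, 4]
Pass 2: compare adjacent pairs (0,1)..(2,3) = 3 comparison(s), 1 swap(s) -> [-3, -3, 3, 4, 4]
Pass 3: compare adjacent pairs (0,1)..(1,2) = 2 comparison(s), 0 swap(s) -> [-3, -3, 3, 4, 4]
No swaps in this pass, so bubble sort stops here.
Total comparisons: 4 + 3 + 2 = 9


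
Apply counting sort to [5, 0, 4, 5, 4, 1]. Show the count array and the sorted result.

Count array: [1, 1, 0, 0, 2, 2]
(count[i] = number of elements equal to i)
Cumulative count: [1, 2, 2, 2, 4, 6]
Sorted: [0, 1, 4, 4, 5, 5]


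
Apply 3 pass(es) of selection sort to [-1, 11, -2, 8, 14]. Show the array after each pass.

Pass 1: Select minimum -2 at index 2, swap -> [-2, 11, -1, 8, 14]
Pass 2: Select minimum -1 at index 2, swap -> [-2, -1, 11, 8, 14]
Pass 3: Select minimum 8 at index 3, swap -> [-2, -1, 8, 11, 14]


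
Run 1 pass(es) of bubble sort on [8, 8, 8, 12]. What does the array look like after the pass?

After pass 1: [8, 8, 8, 12] (0 swaps)
Total swaps: 0


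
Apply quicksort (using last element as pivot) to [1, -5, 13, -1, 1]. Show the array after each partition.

Partition 1: pivot=1 at index 3 -> [1, -5, -1, 1, 13]
Partition 2: pivot=-1 at index 1 -> [-5, -1, 1, 1, 13]


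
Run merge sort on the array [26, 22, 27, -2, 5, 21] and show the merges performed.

Divide and conquer:
  Merge [22] + [27] -> [22, 27]
  Merge [26] + [22, 27] -> [22, 26, 27]
  Merge [5] + [21] -> [5, 21]
  Merge [-2] + [5, 21] -> [-2, 5, 21]
  Merge [22, 26, 27] + [-2, 5, 21] -> [-2, 5, 21, 22, 26, 27]


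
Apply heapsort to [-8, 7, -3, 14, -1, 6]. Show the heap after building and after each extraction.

Build heap: [14, 7, 6, -8, -1, -3]
Extract 14: [7, -1, 6, -8, -3, 14]
Extract 7: [6, -1, -3, -8, 7, 14]
Extract 6: [-1, -8, -3, 6, 7, 14]
Extract -1: [-3, -8, -1, 6, 7, 14]
Extract -3: [-8, -3, -1, 6, 7, 14]


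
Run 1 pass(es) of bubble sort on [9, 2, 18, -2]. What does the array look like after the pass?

After pass 1: [2, 9, -2, 18] (2 swaps)
Total swaps: 2


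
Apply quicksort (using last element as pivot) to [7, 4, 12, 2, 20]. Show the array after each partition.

Partition 1: pivot=20 at index 4 -> [7, 4, 12, 2, 20]
Partition 2: pivot=2 at index 0 -> [2, 4, 12, 7, 20]
Partition 3: pivot=7 at index 2 -> [2, 4, 7, 12, 20]


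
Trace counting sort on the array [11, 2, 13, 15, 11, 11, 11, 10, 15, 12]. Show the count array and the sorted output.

Count array: [0, 0, 1, 0, 0, 0, 0, 0, 0, 0, 1, 4, 1, 1, 0, 2]
(count[i] = number of elements equal to i)
Cumulative count: [0, 0, 1, 1, 1, 1, 1, 1, 1, 1, 2, 6, 7, 8, 8, 10]
Sorted: [2, 10, 11, 11, 11, 11, 12, 13, 15, 15]


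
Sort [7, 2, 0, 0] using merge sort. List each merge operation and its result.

Divide and conquer:
  Merge [7] + [2] -> [2, 7]
  Merge [0] + [0] -> [0, 0]
  Merge [2, 7] + [0, 0] -> [0, 0, 2, 7]


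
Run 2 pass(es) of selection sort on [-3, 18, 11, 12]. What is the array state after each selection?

Pass 1: Select minimum -3 at index 0, swap -> [-3, 18, 11, 12]
Pass 2: Select minimum 11 at index 2, swap -> [-3, 11, 18, 12]


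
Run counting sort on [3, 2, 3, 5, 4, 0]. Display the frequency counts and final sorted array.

Count array: [1, 0, 1, 2, 1, 1]
(count[i] = number of elements equal to i)
Cumulative count: [1, 1, 2, 4, 5, 6]
Sorted: [0, 2, 3, 3, 4, 5]


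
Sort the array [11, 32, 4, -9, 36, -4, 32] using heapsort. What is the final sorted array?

Build heap: [36, 32, 32, -9, 11, -4, 4]
Extract 36: [32, 11, 32, -9, 4, -4, 36]
Extract 32: [32, 11, -4, -9, 4, 32, 36]
Extract 32: [11, 4, -4, -9, 32, 32, 36]
Extract 11: [4, -9, -4, 11, 32, 32, 36]
Extract 4: [-4, -9, 4, 11, 32, 32, 36]
Extract -4: [-9, -4, 4, 11, 32, 32, 36]


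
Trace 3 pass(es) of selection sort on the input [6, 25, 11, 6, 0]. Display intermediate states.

Pass 1: Select minimum 0 at index 4, swap -> [0, 25, 11, 6, 6]
Pass 2: Select minimum 6 at index 3, swap -> [0, 6, 11, 25, 6]
Pass 3: Select minimum 6 at index 4, swap -> [0, 6, 6, 25, 11]


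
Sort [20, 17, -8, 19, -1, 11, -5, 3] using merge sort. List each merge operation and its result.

Divide and conquer:
  Merge [20] + [17] -> [17, 20]
  Merge [-8] + [19] -> [-8, 19]
  Merge [17, 20] + [-8, 19] -> [-8, 17, 19, 20]
  Merge [-1] + [11] -> [-1, 11]
  Merge [-5] + [3] -> [-5, 3]
  Merge [-1, 11] + [-5, 3] -> [-5, -1, 3, 11]
  Merge [-8, 17, 19, 20] + [-5, -1, 3, 11] -> [-8, -5, -1, 3, 11, 17, 19, 20]


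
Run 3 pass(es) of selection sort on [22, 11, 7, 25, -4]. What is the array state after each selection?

Pass 1: Select minimum -4 at index 4, swap -> [-4, 11, 7, 25, 22]
Pass 2: Select minimum 7 at index 2, swap -> [-4, 7, 11, 25, 22]
Pass 3: Select minimum 11 at index 2, swap -> [-4, 7, 11, 25, 22]


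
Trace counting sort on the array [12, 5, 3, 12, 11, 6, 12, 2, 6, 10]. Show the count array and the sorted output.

Count array: [0, 0, 1, 1, 0, 1, 2, 0, 0, 0, 1, 1, 3]
(count[i] = number of elements equal to i)
Cumulative count: [0, 0, 1, 2, 2, 3, 5, 5, 5, 5, 6, 7, 10]
Sorted: [2, 3, 5, 6, 6, 10, 11, 12, 12, 12]


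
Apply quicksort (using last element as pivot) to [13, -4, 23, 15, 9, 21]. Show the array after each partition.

Partition 1: pivot=21 at index 4 -> [13, -4, 15, 9, 21, 23]
Partition 2: pivot=9 at index 1 -> [-4, 9, 15, 13, 21, 23]
Partition 3: pivot=13 at index 2 -> [-4, 9, 13, 15, 21, 23]


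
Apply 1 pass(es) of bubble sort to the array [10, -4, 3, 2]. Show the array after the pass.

After pass 1: [-4, 3, 2, 10] (3 swaps)
Total swaps: 3


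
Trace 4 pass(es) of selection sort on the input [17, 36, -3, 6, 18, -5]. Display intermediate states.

Pass 1: Select minimum -5 at index 5, swap -> [-5, 36, -3, 6, 18, 17]
Pass 2: Select minimum -3 at index 2, swap -> [-5, -3, 36, 6, 18, 17]
Pass 3: Select minimum 6 at index 3, swap -> [-5, -3, 6, 36, 18, 17]
Pass 4: Select minimum 17 at index 5, swap -> [-5, -3, 6, 17, 18, 36]


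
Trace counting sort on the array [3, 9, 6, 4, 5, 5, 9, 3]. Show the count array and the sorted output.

Count array: [0, 0, 0, 2, 1, 2, 1, 0, 0, 2]
(count[i] = number of elements equal to i)
Cumulative count: [0, 0, 0, 2, 3, 5, 6, 6, 6, 8]
Sorted: [3, 3, 4, 5, 5, 6, 9, 9]


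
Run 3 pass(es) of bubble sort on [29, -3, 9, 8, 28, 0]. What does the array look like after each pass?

After pass 1: [-3, 9, 8, 28, 0, 29] (5 swaps)
After pass 2: [-3, 8, 9, 0, 28, 29] (2 swaps)
After pass 3: [-3, 8, 0, 9, 28, 29] (1 swaps)
Total swaps: 8


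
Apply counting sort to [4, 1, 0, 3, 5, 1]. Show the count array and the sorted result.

Count array: [1, 2, 0, 1, 1, 1]
(count[i] = number of elements equal to i)
Cumulative count: [1, 3, 3, 4, 5, 6]
Sorted: [0, 1, 1, 3, 4, 5]


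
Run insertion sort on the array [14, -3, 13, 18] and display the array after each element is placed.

First element 14 is already 'sorted'
Insert -3: shifted 1 elements -> [-3, 14, 13, 18]
Insert 13: shifted 1 elements -> [-3, 13, 14, 18]
Insert 18: shifted 0 elements -> [-3, 13, 14, 18]


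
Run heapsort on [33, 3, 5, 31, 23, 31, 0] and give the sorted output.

Build heap: [33, 31, 31, 3, 23, 5, 0]
Extract 33: [31, 23, 31, 3, 0, 5, 33]
Extract 31: [31, 23, 5, 3, 0, 31, 33]
Extract 31: [23, 3, 5, 0, 31, 31, 33]
Extract 23: [5, 3, 0, 23, 31, 31, 33]
Extract 5: [3, 0, 5, 23, 31, 31, 33]
Extract 3: [0, 3, 5, 23, 31, 31, 33]


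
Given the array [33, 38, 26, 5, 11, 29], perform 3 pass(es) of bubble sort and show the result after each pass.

After pass 1: [33, 26, 5, 11, 29, 38] (4 swaps)
After pass 2: [26, 5, 11, 29, 33, 38] (4 swaps)
After pass 3: [5, 11, 26, 29, 33, 38] (2 swaps)
Total swaps: 10


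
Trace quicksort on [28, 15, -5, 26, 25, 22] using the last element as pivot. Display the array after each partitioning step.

Partition 1: pivot=22 at index 2 -> [15, -5, 22, 26, 25, 28]
Partition 2: pivot=-5 at index 0 -> [-5, 15, 22, 26, 25, 28]
Partition 3: pivot=28 at index 5 -> [-5, 15, 22, 26, 25, 28]
Partition 4: pivot=25 at index 3 -> [-5, 15, 22, 25, 26, 28]


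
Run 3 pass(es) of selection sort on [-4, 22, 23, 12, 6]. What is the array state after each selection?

Pass 1: Select minimum -4 at index 0, swap -> [-4, 22, 23, 12, 6]
Pass 2: Select minimum 6 at index 4, swap -> [-4, 6, 23, 12, 22]
Pass 3: Select minimum 12 at index 3, swap -> [-4, 6, 12, 23, 22]


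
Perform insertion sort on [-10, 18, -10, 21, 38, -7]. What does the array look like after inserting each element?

First element -10 is already 'sorted'
Insert 18: shifted 0 elements -> [-10, 18, -10, 21, 38, -7]
Insert -10: shifted 1 elements -> [-10, -10, 18, 21, 38, -7]
Insert 21: shifted 0 elements -> [-10, -10, 18, 21, 38, -7]
Insert 38: shifted 0 elements -> [-10, -10, 18, 21, 38, -7]
Insert -7: shifted 3 elements -> [-10, -10, -7, 18, 21, 38]


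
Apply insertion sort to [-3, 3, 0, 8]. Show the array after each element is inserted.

First element -3 is already 'sorted'
Insert 3: shifted 0 elements -> [-3, 3, 0, 8]
Insert 0: shifted 1 elements -> [-3, 0, 3, 8]
Insert 8: shifted 0 elements -> [-3, 0, 3, 8]


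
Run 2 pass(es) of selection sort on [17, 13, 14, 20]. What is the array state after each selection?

Pass 1: Select minimum 13 at index 1, swap -> [13, 17, 14, 20]
Pass 2: Select minimum 14 at index 2, swap -> [13, 14, 17, 20]


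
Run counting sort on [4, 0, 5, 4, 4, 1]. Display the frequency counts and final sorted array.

Count array: [1, 1, 0, 0, 3, 1]
(count[i] = number of elements equal to i)
Cumulative count: [1, 2, 2, 2, 5, 6]
Sorted: [0, 1, 4, 4, 4, 5]


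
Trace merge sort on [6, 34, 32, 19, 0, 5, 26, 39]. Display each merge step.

Divide and conquer:
  Merge [6] + [34] -> [6, 34]
  Merge [32] + [19] -> [19, 32]
  Merge [6, 34] + [19, 32] -> [6, 19, 32, 34]
  Merge [0] + [5] -> [0, 5]
  Merge [26] + [39] -> [26, 39]
  Merge [0, 5] + [26, 39] -> [0, 5, 26, 39]
  Merge [6, 19, 32, 34] + [0, 5, 26, 39] -> [0, 5, 6, 19, 26, 32, 34, 39]


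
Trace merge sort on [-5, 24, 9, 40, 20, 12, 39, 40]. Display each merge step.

Divide and conquer:
  Merge [-5] + [24] -> [-5, 24]
  Merge [9] + [40] -> [9, 40]
  Merge [-5, 24] + [9, 40] -> [-5, 9, 24, 40]
  Merge [20] + [12] -> [12, 20]
  Merge [39] + [40] -> [39, 40]
  Merge [12, 20] + [39, 40] -> [12, 20, 39, 40]
  Merge [-5, 9, 24, 40] + [12, 20, 39, 40] -> [-5, 9, 12, 20, 24, 39, 40, 40]


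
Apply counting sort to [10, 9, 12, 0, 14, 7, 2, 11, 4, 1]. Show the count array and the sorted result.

Count array: [1, 1, 1, 0, 1, 0, 0, 1, 0, 1, 1, 1, 1, 0, 1]
(count[i] = number of elements equal to i)
Cumulative count: [1, 2, 3, 3, 4, 4, 4, 5, 5, 6, 7, 8, 9, 9, 10]
Sorted: [0, 1, 2, 4, 7, 9, 10, 11, 12, 14]


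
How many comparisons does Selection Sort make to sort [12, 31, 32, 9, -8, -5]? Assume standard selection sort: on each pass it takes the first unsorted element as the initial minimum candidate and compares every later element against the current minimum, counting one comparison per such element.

Pass 1: scan indices 1..5 for the minimum = 5 comparison(s); min is -8, place at index 0 -> [-8, 31, 32, 9, 12, -5]
Pass 2: scan indices 2..5 for the minimum = 4 comparison(s); min is -5, place at index 1 -> [-8, -5, 32, 9, 12, 31]
Pass 3: scan indices 3..5 for the minimum = 3 comparison(s); min is 9, place at index 2 -> [-8, -5, 9, 32, 12, 31]
Pass 4: scan indices 4..5 for the minimum = 2 comparison(s); min is 12, place at index 3 -> [-8, -5, 9, 12, 32, 31]
Pass 5: scan indices 5..5 for the minimum = 1 comparison(s); min is 31, place at index 4 -> [-8, -5, 9, 12, 31, 32]
Selection sort always scans the whole unsorted suffix, so the count is (n-1) + (n-2) + ... + 1 = n(n-1)/2 = 6*5/2 = 15 regardless of the input order.
Total comparisons: 5 + 4 + 3 + 2 + 1 = 15


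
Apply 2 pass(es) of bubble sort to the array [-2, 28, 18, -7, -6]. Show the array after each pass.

After pass 1: [-2, 18, -7, -6, 28] (3 swaps)
After pass 2: [-2, -7, -6, 18, 28] (2 swaps)
Total swaps: 5


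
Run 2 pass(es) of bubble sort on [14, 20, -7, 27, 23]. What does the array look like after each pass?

After pass 1: [14, -7, 20, 23, 27] (2 swaps)
After pass 2: [-7, 14, 20, 23, 27] (1 swaps)
Total swaps: 3


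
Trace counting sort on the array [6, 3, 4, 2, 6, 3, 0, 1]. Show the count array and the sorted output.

Count array: [1, 1, 1, 2, 1, 0, 2]
(count[i] = number of elements equal to i)
Cumulative count: [1, 2, 3, 5, 6, 6, 8]
Sorted: [0, 1, 2, 3, 3, 4, 6, 6]


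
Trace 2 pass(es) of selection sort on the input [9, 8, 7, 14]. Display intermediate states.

Pass 1: Select minimum 7 at index 2, swap -> [7, 8, 9, 14]
Pass 2: Select minimum 8 at index 1, swap -> [7, 8, 9, 14]


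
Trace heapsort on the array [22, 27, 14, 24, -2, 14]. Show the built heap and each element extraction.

Build heap: [27, 24, 14, 22, -2, 14]
Extract 27: [24, 22, 14, 14, -2, 27]
Extract 24: [22, 14, 14, -2, 24, 27]
Extract 22: [14, -2, 14, 22, 24, 27]
Extract 14: [14, -2, 14, 22, 24, 27]
Extract 14: [-2, 14, 14, 22, 24, 27]


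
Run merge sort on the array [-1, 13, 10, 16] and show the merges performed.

Divide and conquer:
  Merge [-1] + [13] -> [-1, 13]
  Merge [10] + [16] -> [10, 16]
  Merge [-1, 13] + [10, 16] -> [-1, 10, 13, 16]


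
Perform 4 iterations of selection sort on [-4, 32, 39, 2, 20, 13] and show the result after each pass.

Pass 1: Select minimum -4 at index 0, swap -> [-4, 32, 39, 2, 20, 13]
Pass 2: Select minimum 2 at index 3, swap -> [-4, 2, 39, 32, 20, 13]
Pass 3: Select minimum 13 at index 5, swap -> [-4, 2, 13, 32, 20, 39]
Pass 4: Select minimum 20 at index 4, swap -> [-4, 2, 13, 20, 32, 39]


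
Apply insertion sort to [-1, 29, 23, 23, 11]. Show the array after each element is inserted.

First element -1 is already 'sorted'
Insert 29: shifted 0 elements -> [-1, 29, 23, 23, 11]
Insert 23: shifted 1 elements -> [-1, 23, 29, 23, 11]
Insert 23: shifted 1 elements -> [-1, 23, 23, 29, 11]
Insert 11: shifted 3 elements -> [-1, 11, 23, 23, 29]


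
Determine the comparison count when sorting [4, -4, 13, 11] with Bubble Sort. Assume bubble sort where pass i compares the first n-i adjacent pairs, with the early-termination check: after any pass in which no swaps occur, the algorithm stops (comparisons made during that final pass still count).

Pass 1: compare adjacent pairs (0,1)..(2,3) = 3 comparison(s), 2 swap(s) -> [-4, 4, 11, 13]
Pass 2: compare adjacent pairs (0,1)..(1,2) = 2 comparison(s), 0 swap(s) -> [-4, 4, 11, 13]
No swaps in this pass, so bubble sort stops here.
Total comparisons: 3 + 2 = 5


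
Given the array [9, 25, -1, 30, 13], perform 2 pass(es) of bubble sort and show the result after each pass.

After pass 1: [9, -1, 25, 13, 30] (2 swaps)
After pass 2: [-1, 9, 13, 25, 30] (2 swaps)
Total swaps: 4


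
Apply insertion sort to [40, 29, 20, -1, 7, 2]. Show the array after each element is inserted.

First element 40 is already 'sorted'
Insert 29: shifted 1 elements -> [29, 40, 20, -1, 7, 2]
Insert 20: shifted 2 elements -> [20, 29, 40, -1, 7, 2]
Insert -1: shifted 3 elements -> [-1, 20, 29, 40, 7, 2]
Insert 7: shifted 3 elements -> [-1, 7, 20, 29, 40, 2]
Insert 2: shifted 4 elements -> [-1, 2, 7, 20, 29, 40]


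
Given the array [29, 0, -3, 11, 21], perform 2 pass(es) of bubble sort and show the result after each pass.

After pass 1: [0, -3, 11, 21, 29] (4 swaps)
After pass 2: [-3, 0, 11, 21, 29] (1 swaps)
Total swaps: 5


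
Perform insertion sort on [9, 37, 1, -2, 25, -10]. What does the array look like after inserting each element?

First element 9 is already 'sorted'
Insert 37: shifted 0 elements -> [9, 37, 1, -2, 25, -10]
Insert 1: shifted 2 elements -> [1, 9, 37, -2, 25, -10]
Insert -2: shifted 3 elements -> [-2, 1, 9, 37, 25, -10]
Insert 25: shifted 1 elements -> [-2, 1, 9, 25, 37, -10]
Insert -10: shifted 5 elements -> [-10, -2, 1, 9, 25, 37]


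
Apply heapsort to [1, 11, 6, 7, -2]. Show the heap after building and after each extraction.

Build heap: [11, 7, 6, 1, -2]
Extract 11: [7, 1, 6, -2, 11]
Extract 7: [6, 1, -2, 7, 11]
Extract 6: [1, -2, 6, 7, 11]
Extract 1: [-2, 1, 6, 7, 11]


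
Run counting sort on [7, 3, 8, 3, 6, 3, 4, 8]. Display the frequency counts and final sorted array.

Count array: [0, 0, 0, 3, 1, 0, 1, 1, 2]
(count[i] = number of elements equal to i)
Cumulative count: [0, 0, 0, 3, 4, 4, 5, 6, 8]
Sorted: [3, 3, 3, 4, 6, 7, 8, 8]


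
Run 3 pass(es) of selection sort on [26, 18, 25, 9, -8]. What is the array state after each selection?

Pass 1: Select minimum -8 at index 4, swap -> [-8, 18, 25, 9, 26]
Pass 2: Select minimum 9 at index 3, swap -> [-8, 9, 25, 18, 26]
Pass 3: Select minimum 18 at index 3, swap -> [-8, 9, 18, 25, 26]


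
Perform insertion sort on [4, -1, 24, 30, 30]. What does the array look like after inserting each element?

First element 4 is already 'sorted'
Insert -1: shifted 1 elements -> [-1, 4, 24, 30, 30]
Insert 24: shifted 0 elements -> [-1, 4, 24, 30, 30]
Insert 30: shifted 0 elements -> [-1, 4, 24, 30, 30]
Insert 30: shifted 0 elements -> [-1, 4, 24, 30, 30]


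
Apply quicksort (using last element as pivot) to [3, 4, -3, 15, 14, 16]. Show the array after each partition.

Partition 1: pivot=16 at index 5 -> [3, 4, -3, 15, 14, 16]
Partition 2: pivot=14 at index 3 -> [3, 4, -3, 14, 15, 16]
Partition 3: pivot=-3 at index 0 -> [-3, 4, 3, 14, 15, 16]
Partition 4: pivot=3 at index 1 -> [-3, 3, 4, 14, 15, 16]


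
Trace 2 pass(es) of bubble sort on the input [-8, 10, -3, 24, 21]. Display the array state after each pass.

After pass 1: [-8, -3, 10, 21, 24] (2 swaps)
After pass 2: [-8, -3, 10, 21, 24] (0 swaps)
Total swaps: 2


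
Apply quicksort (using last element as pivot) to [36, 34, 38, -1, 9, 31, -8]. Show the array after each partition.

Partition 1: pivot=-8 at index 0 -> [-8, 34, 38, -1, 9, 31, 36]
Partition 2: pivot=36 at index 5 -> [-8, 34, -1, 9, 31, 36, 38]
Partition 3: pivot=31 at index 3 -> [-8, -1, 9, 31, 34, 36, 38]
Partition 4: pivot=9 at index 2 -> [-8, -1, 9, 31, 34, 36, 38]


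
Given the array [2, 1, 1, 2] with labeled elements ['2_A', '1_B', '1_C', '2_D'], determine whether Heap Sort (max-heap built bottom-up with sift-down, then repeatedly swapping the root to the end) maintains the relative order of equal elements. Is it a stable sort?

Trace Heap Sort on the labeled array (the key is the number; the letter only tracks identity):
  Build max-heap: [2_A, 2_D, 1_C, 1_B]
  Swap root 2_A to index 3, re-heapify first 3 -> [2_D, 1_B, 1_C, 2_A]
  Swap root 2_D to index 2, re-heapify first 2 -> [1_C, 1_B, 2_D, 2_A]
  Swap root 1_C to index 1, re-heapify first 1 -> [1_B, 1_C, 2_D, 2_A]
Final order: [1_B, 1_C, 2_D, 2_A]
Equal keys:
  value 1: originally 1_B, 1_C; after sorting 1_B, 1_C -> order preserved
  value 2: originally 2_A, 2_D; after sorting 2_D, 2_A -> order changed
Equal keys were reordered, so Heap Sort is not stable: heap construction and root-to-end swaps move elements without regard to the original order of equal keys. (One such input is enough; an unstable sort may happen to preserve order on other inputs, but it gives no guarantee.)
Answer: Not stable


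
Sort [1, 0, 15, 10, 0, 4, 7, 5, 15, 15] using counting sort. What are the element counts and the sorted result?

Count array: [2, 1, 0, 0, 1, 1, 0, 1, 0, 0, 1, 0, 0, 0, 0, 3]
(count[i] = number of elements equal to i)
Cumulative count: [2, 3, 3, 3, 4, 5, 5, 6, 6, 6, 7, 7, 7, 7, 7, 10]
Sorted: [0, 0, 1, 4, 5, 7, 10, 15, 15, 15]


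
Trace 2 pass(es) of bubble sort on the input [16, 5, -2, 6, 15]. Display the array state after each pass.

After pass 1: [5, -2, 6, 15, 16] (4 swaps)
After pass 2: [-2, 5, 6, 15, 16] (1 swaps)
Total swaps: 5


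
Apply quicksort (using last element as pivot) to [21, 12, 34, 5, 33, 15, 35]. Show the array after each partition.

Partition 1: pivot=35 at index 6 -> [21, 12, 34, 5, 33, 15, 35]
Partition 2: pivot=15 at index 2 -> [12, 5, 15, 21, 33, 34, 35]
Partition 3: pivot=5 at index 0 -> [5, 12, 15, 21, 33, 34, 35]
Partition 4: pivot=34 at index 5 -> [5, 12, 15, 21, 33, 34, 35]
Partition 5: pivot=33 at index 4 -> [5, 12, 15, 21, 33, 34, 35]


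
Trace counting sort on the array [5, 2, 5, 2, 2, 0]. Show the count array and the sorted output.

Count array: [1, 0, 3, 0, 0, 2]
(count[i] = number of elements equal to i)
Cumulative count: [1, 1, 4, 4, 4, 6]
Sorted: [0, 2, 2, 2, 5, 5]


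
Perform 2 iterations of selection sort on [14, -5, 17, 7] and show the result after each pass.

Pass 1: Select minimum -5 at index 1, swap -> [-5, 14, 17, 7]
Pass 2: Select minimum 7 at index 3, swap -> [-5, 7, 17, 14]


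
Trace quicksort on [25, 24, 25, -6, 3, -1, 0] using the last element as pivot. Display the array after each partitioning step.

Partition 1: pivot=0 at index 2 -> [-6, -1, 0, 25, 3, 24, 25]
Partition 2: pivot=-1 at index 1 -> [-6, -1, 0, 25, 3, 24, 25]
Partition 3: pivot=25 at index 6 -> [-6, -1, 0, 25, 3, 24, 25]
Partition 4: pivot=24 at index 4 -> [-6, -1, 0, 3, 24, 25, 25]


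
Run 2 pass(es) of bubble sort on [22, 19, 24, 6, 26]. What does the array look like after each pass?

After pass 1: [19, 22, 6, 24, 26] (2 swaps)
After pass 2: [19, 6, 22, 24, 26] (1 swaps)
Total swaps: 3


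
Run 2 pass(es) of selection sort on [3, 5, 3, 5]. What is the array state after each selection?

Pass 1: Select minimum 3 at index 0, swap -> [3, 5, 3, 5]
Pass 2: Select minimum 3 at index 2, swap -> [3, 3, 5, 5]


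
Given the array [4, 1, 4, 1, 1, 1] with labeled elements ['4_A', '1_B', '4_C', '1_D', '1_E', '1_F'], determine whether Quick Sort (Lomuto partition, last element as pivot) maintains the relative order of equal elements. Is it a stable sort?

Trace Quick Sort on the labeled array (the key is the number; the letter only tracks identity):
  Partition indices 0..5 around pivot 1_F -> [1_B, 1_D, 1_E, 1_F, 4_C, 4_A]
  Partition indices 0..2 around pivot 1_E -> [1_B, 1_D, 1_E, 1_F, 4_C, 4_A]
  Partition indices 0..1 around pivot 1_D -> [1_B, 1_D, 1_E, 1_F, 4_C, 4_A]
  Partition indices 4..5 around pivot 4_A -> [1_B, 1_D, 1_E, 1_F, 4_C, 4_A]
Final order: [1_B, 1_D, 1_E, 1_F, 4_C, 4_A]
Equal keys:
  value 1: originally 1_B, 1_D, 1_E, 1_F; after sorting 1_B, 1_D, 1_E, 1_F -> order preserved
  value 4: originally 4_A, 4_C; after sorting 4_C, 4_A -> order changed
Equal keys were reordered, so Quick Sort is not stable: partition swaps elements across long distances and can reorder equal keys. (One such input is enough; an unstable sort may happen to preserve order on other inputs, but it gives no guarantee.)
Answer: Not stable
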